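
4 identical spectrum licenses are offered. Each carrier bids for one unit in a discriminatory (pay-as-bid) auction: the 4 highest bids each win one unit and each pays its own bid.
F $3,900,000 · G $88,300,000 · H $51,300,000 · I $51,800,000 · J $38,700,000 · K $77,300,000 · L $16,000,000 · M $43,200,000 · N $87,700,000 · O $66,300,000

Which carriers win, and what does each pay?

G $88,300,000, N $87,700,000, K $77,300,000, O $66,300,000

Bids ranked high→low: 88,300,000 (G), 87,700,000 (N), 77,300,000 (K), 66,300,000 (O), 51,800,000 (I), 51,300,000 (H), …
Winners (4 units): G, N, K, O.
Each winner pays its own bid: G $88,300,000, N $87,700,000, K $77,300,000, O $66,300,000.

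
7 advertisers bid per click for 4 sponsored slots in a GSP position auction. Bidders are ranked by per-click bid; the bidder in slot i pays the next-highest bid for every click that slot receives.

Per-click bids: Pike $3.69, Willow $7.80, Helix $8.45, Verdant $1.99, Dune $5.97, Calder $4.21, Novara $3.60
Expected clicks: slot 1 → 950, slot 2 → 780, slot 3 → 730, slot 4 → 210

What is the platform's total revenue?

Total revenue: $15914.80

Per-click bids in order: $8.45 (Helix) > $7.80 (Willow) > $5.97 (Dune) > $4.21 (Calder) > $3.69 (Pike) > …
Slot 1: Helix pays $7.80 × 950 = $7410.00
Slot 2: Willow pays $5.97 × 780 = $4656.60
Slot 3: Dune pays $4.21 × 730 = $3073.30
Slot 4: Calder pays $3.69 × 210 = $774.90
Total = $15914.80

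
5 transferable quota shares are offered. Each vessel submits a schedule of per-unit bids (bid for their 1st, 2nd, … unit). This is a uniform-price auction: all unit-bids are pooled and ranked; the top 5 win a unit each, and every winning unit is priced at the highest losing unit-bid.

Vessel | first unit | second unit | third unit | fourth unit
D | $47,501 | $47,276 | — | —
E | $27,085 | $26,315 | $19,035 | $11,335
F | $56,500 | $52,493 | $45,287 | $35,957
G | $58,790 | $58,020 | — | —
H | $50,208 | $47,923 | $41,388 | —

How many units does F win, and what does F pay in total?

Merging the schedules and taking the best 5: 58,790 (G-1), 58,020 (G-2), 56,500 (F-1), 52,493 (F-2), 50,208 (H-1)
Highest rejected unit-bid = $47,923.
F wins 2 unit(s) at $47,923 each.

F: 2 units, pays $95,846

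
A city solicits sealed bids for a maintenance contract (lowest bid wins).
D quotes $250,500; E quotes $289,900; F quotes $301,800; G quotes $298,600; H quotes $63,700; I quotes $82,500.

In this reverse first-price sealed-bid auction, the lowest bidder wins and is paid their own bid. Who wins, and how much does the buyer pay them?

Sorting bids: 63,700 (H) < 82,500 (I) < 250,500 (D) < 289,900 (E) < 298,600 (G) < 301,800 (F)
H has the lowest bid and is paid exactly that: $63,700.

H is paid $63,700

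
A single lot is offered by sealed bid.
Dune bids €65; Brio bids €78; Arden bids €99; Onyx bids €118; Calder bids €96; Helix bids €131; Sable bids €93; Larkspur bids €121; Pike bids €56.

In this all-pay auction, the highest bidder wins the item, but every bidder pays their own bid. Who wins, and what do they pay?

Sorting bids: 131 (Helix) > 121 (Larkspur) > 118 (Onyx) > 99 (Arden) > 96 (Calder) > 93 (Sable) > …
Helix wins with the top bid; all bids are sunk regardless.

Helix pays €131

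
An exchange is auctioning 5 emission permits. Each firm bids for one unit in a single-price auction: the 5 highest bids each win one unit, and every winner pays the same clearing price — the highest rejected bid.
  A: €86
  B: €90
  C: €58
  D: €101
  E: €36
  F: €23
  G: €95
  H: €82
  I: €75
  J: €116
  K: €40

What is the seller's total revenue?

Total revenue: €410

Ordering the bids: 116 (J), 101 (D), 95 (G), 90 (B), 86 (A), 82 (H), 75 (I), …
Top 5: J, D, G, B, A.
First losing bid is H's €82, which sets the uniform price.
Total revenue = 5 × €82 = €410.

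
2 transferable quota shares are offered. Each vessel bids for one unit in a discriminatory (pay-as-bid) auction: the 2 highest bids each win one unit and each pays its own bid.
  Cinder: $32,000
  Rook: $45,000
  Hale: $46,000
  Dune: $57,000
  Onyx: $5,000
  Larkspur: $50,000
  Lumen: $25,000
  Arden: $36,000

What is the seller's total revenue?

Total revenue: $107,000

Bids ranked high→low: 57,000 (Dune), 50,000 (Larkspur), 46,000 (Hale), 45,000 (Rook), …
Top 2: Dune, Larkspur.
Total revenue = 57,000 + 50,000 = $107,000.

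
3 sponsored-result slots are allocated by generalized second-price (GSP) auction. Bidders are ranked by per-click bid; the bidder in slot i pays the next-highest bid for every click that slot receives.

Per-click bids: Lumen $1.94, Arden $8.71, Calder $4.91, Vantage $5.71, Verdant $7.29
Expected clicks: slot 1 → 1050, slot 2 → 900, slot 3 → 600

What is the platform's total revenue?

Per-click bids in order: $8.71 (Arden) > $7.29 (Verdant) > $5.71 (Vantage) > $4.91 (Calder) > …
Slot 1: Arden pays $7.29 × 1050 = $7654.50
Slot 2: Verdant pays $5.71 × 900 = $5139.00
Slot 3: Vantage pays $4.91 × 600 = $2946.00
Total = $15739.50

Total revenue: $15739.50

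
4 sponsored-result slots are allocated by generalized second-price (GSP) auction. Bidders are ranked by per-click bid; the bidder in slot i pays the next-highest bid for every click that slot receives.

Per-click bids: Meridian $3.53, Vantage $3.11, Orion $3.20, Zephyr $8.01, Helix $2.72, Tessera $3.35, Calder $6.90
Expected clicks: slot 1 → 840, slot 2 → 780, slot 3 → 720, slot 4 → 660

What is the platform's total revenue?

Total revenue: $13073.40

Ranked by bid: $8.01 (Zephyr) > $6.90 (Calder) > $3.53 (Meridian) > $3.35 (Tessera) > $3.20 (Orion) > …
Slot 1: Zephyr pays $6.90 × 840 = $5796.00
Slot 2: Calder pays $3.53 × 780 = $2753.40
Slot 3: Meridian pays $3.35 × 720 = $2412.00
Slot 4: Tessera pays $3.20 × 660 = $2112.00
Total = $13073.40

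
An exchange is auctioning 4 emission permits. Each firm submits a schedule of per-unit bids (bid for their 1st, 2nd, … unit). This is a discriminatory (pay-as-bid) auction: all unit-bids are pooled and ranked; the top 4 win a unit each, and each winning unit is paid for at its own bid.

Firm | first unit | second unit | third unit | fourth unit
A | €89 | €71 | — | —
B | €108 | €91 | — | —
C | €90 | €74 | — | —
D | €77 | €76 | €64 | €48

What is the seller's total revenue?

Total revenue: €378

Merging the schedules and taking the best 4: 108 (B-1), 91 (B-2), 90 (C-1), 89 (A-1)
Next rejected bid: €77 (not a price — pay-as-bid).
Each winning unit pays its own bid.
Revenue = 108 + 91 + 90 + 89 = €378.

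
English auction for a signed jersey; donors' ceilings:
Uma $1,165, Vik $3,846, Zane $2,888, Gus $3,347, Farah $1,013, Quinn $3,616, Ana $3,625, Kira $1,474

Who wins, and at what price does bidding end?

Limits ranked: 3,846 (Vik) > 3,625 (Ana) > 3,616 (Quinn) > 3,347 (Gus) > 2,888 (Zane) > 1,474 (Kira) > …
Ana is the last rival to drop out, at $3,625; Vik remains and wins at that price.

Vik wins at $3,625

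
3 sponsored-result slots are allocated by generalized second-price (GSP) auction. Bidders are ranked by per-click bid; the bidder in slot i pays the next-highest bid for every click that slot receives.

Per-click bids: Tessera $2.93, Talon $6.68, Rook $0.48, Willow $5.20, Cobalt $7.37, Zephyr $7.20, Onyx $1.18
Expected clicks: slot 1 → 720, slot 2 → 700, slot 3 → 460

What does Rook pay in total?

Ranked by bid: $7.37 (Cobalt) > $7.20 (Zephyr) > $6.68 (Talon) > $5.20 (Willow) > …
Rook ranks below slot 3 → no slot, pays nothing.

Rook pays $0.00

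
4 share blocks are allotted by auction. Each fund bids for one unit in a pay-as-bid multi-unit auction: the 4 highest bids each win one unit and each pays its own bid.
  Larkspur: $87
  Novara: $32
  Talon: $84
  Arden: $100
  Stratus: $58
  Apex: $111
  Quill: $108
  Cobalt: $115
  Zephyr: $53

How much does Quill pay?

Quill pays $108

Bids ranked high→low: 115 (Cobalt), 111 (Apex), 108 (Quill), 100 (Arden), 87 (Larkspur), 84 (Talon), …
Top 4: Cobalt, Apex, Quill, Arden.
Quill wins → own bid $108.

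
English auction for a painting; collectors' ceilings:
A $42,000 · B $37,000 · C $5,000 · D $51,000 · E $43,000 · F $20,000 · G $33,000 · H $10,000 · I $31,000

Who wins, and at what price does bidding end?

D wins at $43,000

Rule: the price rises until one bidder remains; the winner pays the price at which the last rival dropped out.
Sorting limits: 51,000 (D) > 43,000 (E) > 42,000 (A) > 37,000 (B) > 33,000 (G) > 31,000 (I) > …
Bidding ends when E exits at $43,000; D takes it.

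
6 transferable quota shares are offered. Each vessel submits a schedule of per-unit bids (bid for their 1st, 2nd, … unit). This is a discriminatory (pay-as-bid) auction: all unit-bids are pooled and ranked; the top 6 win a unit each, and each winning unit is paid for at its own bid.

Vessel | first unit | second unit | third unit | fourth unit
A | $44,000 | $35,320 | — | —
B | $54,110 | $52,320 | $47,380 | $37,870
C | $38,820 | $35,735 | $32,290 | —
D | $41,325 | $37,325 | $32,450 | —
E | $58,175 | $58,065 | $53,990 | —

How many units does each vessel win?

Merging the schedules and taking the best 6: 58,175 (E-1), 58,065 (E-2), 54,110 (B-1), 53,990 (E-3), 52,320 (B-2), 47,380 (B-3)
Next rejected bid: $44,000 (not a price — pay-as-bid).
Allocation: B 3, E 3.

B 3, E 3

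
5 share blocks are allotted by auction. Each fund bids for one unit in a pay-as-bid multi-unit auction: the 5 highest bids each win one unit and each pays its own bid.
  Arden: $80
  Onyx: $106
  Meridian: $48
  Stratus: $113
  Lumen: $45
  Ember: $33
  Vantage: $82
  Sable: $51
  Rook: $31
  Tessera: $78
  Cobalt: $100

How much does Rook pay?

Sorting: 113 (Stratus), 106 (Onyx), 100 (Cobalt), 82 (Vantage), 80 (Arden), 78 (Tessera), 51 (Sable), …
Top 5: Stratus, Onyx, Cobalt, Vantage, Arden.
Rook does not win → $0.

Rook pays $0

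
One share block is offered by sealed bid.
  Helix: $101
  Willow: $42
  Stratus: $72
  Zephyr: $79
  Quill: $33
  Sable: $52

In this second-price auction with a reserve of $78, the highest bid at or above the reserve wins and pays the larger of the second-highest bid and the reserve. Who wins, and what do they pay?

Helix pays $79

Second-price auction with a reserve of $78: the highest bid at or above the reserve wins and pays the larger of the second-highest bid and the reserve.
Bids in order: 101 (Helix) > 79 (Zephyr) > 72 (Stratus) > 52 (Sable) > 42 (Willow) > 33 (Quill)
Highest eligible bid: Helix at $101.
Second-highest bid $79 exceeds the reserve $78 → payment $79.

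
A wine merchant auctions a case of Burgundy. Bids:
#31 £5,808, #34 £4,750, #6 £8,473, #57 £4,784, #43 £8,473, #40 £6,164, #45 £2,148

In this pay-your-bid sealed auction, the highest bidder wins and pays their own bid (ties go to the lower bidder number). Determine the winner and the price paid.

Pay-your-bid sealed auction: the highest bidder wins and pays their own bid.
Bids ranked: 8,473 (#6) > 8,473 (#43) > 6,164 (#40) > 5,808 (#31) > 4,784 (#57) > 4,750 (#34) > …
Tie at £8,473 → #6 wins by tie-break.
#6 is highest → pays own bid, £8,473.

#6 pays £8,473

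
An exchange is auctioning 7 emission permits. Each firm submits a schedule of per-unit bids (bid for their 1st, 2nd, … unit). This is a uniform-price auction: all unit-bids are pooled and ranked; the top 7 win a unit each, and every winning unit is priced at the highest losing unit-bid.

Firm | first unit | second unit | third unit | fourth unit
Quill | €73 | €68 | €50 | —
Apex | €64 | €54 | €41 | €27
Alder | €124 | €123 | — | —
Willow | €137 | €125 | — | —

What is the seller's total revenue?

Pooled unit-bids ranked (top 7): 137 (Willow-1), 125 (Willow-2), 124 (Alder-1), 123 (Alder-2), 73 (Quill-1), 68 (Quill-2), 64 (Apex-1)
First bid not allocated: €54.
Allocation: Alder 2, Apex 1, Quill 2, Willow 2. Every unit priced at €54.
Revenue = 7 × 54 = €378.

Total revenue: €378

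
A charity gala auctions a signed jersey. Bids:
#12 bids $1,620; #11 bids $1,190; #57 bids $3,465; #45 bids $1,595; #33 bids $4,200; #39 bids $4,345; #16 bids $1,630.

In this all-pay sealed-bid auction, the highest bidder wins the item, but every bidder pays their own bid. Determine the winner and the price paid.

Rule: the highest bidder wins the item, but every bidder pays their own bid.
Bids ranked: 4,345 (#39) > 4,200 (#33) > 3,465 (#57) > 1,630 (#16) > 1,620 (#12) > 1,595 (#45) > …
#39 is highest and takes the item; every bidder forfeits their bid.

#39 pays $4,345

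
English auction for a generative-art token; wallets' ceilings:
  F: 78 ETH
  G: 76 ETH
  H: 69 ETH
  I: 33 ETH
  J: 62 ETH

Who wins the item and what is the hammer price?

F wins at 76 ETH

Ascending (English) auction: the price rises until one bidder remains; the winner pays the price at which the last rival dropped out.
Limits ranked: 78 (F) > 76 (G) > 69 (H) > 62 (J) > 33 (I)
Once the price passes 76 ETH, only F is left; the hammer falls at G's limit of 76 ETH.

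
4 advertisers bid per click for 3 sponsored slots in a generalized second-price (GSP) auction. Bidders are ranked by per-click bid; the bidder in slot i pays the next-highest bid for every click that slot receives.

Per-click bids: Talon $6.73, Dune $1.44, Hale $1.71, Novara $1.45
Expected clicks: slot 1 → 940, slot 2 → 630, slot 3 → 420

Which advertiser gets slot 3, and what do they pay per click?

Ranked by bid: $6.73 (Talon) > $1.71 (Hale) > $1.45 (Novara) > $1.44 (Dune)
Slot 3 goes to the third-ranked bidder, Novara, who pays the next bid down: $1.44/click.

Novara; $1.44 per click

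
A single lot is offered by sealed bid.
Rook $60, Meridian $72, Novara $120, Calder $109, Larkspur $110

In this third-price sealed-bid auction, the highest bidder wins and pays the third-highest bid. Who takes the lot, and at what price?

Sorting bids: 120 (Novara) > 110 (Larkspur) > 109 (Calder) > 72 (Meridian) > 60 (Rook)
Novara wins; payment is bid #3 in the ranking = $109.

Novara pays $109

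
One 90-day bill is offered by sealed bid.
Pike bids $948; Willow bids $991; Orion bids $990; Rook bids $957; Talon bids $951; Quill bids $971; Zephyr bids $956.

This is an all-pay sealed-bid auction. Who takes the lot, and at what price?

Willow pays $991

Bids ranked: 991 (Willow) > 990 (Orion) > 971 (Quill) > 957 (Rook) > 956 (Zephyr) > 951 (Talon) > …
Willow is highest and takes the item; every bidder forfeits their bid.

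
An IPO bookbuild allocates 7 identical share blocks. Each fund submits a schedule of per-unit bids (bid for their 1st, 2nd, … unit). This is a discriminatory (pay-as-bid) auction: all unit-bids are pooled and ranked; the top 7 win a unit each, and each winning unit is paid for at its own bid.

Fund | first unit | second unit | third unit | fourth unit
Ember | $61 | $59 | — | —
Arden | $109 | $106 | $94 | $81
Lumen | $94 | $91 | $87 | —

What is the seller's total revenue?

Total revenue: $662

Merging the schedules and taking the best 7: 109 (Arden-1), 106 (Arden-2), 94 (Arden-3), 94 (Lumen-1), 91 (Lumen-2), 87 (Lumen-3), 81 (Arden-4)
Next rejected bid: $61 (not a price — pay-as-bid).
Each winning unit pays its own bid.
Revenue = 109 + 106 + 94 + 94 + 91 + 87 + 81 = $662.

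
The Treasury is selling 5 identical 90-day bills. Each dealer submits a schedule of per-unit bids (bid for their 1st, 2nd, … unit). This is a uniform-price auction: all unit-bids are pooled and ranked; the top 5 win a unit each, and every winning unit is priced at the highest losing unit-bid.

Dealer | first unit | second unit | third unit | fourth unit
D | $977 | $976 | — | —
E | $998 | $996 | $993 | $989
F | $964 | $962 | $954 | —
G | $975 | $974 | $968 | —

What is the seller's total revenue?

Total revenue: $4,880

Merging the schedules and taking the best 5: 998 (E-1), 996 (E-2), 993 (E-3), 989 (E-4), 977 (D-1)
First bid not allocated: $976.
Allocation: D 1, E 4. Every unit priced at $976.
Revenue = 5 × 976 = $4,880.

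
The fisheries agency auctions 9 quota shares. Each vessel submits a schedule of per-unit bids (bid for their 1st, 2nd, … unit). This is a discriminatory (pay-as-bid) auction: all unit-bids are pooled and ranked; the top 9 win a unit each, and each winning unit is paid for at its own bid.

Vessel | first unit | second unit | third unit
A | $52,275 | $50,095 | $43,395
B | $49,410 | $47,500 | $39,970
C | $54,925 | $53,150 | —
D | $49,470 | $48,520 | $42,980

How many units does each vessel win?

All unit-bids, highest first — top 9: 54,925 (C-1), 53,150 (C-2), 52,275 (A-1), 50,095 (A-2), 49,470 (D-1), 49,410 (B-1), 48,520 (D-2), 47,500 (B-2), 43,395 (A-3)
Next rejected bid: $42,980 (not a price — pay-as-bid).
Allocation: A 3, B 2, C 2, D 2.

A 3, B 2, C 2, D 2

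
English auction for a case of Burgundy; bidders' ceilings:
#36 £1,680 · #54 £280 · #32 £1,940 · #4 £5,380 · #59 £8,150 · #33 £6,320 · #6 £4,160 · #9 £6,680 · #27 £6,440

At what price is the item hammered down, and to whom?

Limits in order: 8,150 (#59) > 6,680 (#9) > 6,440 (#27) > 6,320 (#33) > 5,380 (#4) > 4,160 (#6) > …
#9 is the last rival to drop out, at £6,680; #59 remains and wins at that price.

#59 wins at £6,680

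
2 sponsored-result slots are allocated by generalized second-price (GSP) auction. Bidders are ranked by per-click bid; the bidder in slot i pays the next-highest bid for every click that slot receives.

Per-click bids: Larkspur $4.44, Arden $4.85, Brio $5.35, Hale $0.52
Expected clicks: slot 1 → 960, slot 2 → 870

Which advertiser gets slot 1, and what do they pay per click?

Per-click bids in order: $5.35 (Brio) > $4.85 (Arden) > $4.44 (Larkspur) > …
Slot 1 goes to the first-ranked bidder, Brio, who pays the next bid down: $4.85/click.

Brio; $4.85 per click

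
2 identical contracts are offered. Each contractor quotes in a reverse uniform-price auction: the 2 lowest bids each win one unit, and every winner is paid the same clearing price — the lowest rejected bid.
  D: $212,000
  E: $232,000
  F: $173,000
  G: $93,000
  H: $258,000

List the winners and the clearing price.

Bids ranked low→high: 93,000 (G), 173,000 (F), 212,000 (D), 232,000 (E), …
Lowest 2: G, F.
Lowest unsuccessful bid: $212,000 → clearing price.

G, F; each is paid $212,000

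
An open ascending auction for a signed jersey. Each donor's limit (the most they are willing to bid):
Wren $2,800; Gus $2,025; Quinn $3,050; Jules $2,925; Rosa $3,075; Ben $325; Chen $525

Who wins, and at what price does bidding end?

Limits ranked: 3,075 (Rosa) > 3,050 (Quinn) > 2,925 (Jules) > 2,800 (Wren) > 2,025 (Gus) > 525 (Chen) > …
Quinn is the last rival to drop out, at $3,050; Rosa remains and wins at that price.

Rosa wins at $3,050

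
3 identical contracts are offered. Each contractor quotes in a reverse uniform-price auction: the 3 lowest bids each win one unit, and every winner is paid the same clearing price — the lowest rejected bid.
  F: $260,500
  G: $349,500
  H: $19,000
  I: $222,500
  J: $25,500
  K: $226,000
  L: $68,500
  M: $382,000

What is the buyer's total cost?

Total cost: $667,500

Sorting: 19,000 (H), 25,500 (J), 68,500 (L), 222,500 (I), 226,000 (K), …
Lowest 3: H, J, L.
First losing bid is I's $222,500, which sets the uniform price.
Total cost = 3 × $222,500 = $667,500.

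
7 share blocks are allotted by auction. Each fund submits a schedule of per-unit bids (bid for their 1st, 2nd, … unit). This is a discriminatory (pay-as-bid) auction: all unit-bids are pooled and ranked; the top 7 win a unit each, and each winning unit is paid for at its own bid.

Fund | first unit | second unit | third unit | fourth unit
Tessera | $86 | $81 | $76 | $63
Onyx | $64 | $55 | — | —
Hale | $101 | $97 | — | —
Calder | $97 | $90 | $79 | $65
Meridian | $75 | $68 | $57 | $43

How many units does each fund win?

Calder 3, Hale 2, Tessera 2

Pooled unit-bids ranked (top 7): 101 (Hale-1), 97 (Hale-2), 97 (Calder-1), 90 (Calder-2), 86 (Tessera-1), 81 (Tessera-2), 79 (Calder-3)
Next rejected bid: $76 (not a price — pay-as-bid).
Allocation: Calder 3, Hale 2, Tessera 2.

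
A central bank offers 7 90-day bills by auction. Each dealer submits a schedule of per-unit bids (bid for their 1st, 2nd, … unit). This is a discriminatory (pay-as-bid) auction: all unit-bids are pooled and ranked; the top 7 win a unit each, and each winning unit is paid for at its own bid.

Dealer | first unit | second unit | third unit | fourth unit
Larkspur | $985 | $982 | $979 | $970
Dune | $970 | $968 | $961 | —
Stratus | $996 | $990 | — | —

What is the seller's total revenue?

Pooled unit-bids ranked (top 7): 996 (Stratus-1), 990 (Stratus-2), 985 (Larkspur-1), 982 (Larkspur-2), 979 (Larkspur-3), 970 (Larkspur-4), 970 (Dune-1)
Next rejected bid: $968 (not a price — pay-as-bid).
Each winning unit pays its own bid.
Revenue = 996 + 990 + 985 + 982 + 979 + 970 + 970 = $6,872.

Total revenue: $6,872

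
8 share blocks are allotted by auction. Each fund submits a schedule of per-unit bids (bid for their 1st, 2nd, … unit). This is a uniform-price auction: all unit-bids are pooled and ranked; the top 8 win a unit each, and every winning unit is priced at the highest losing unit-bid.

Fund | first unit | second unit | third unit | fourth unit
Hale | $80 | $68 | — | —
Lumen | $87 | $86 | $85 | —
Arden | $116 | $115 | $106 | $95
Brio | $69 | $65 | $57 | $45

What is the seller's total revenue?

Total revenue: $552

Merging the schedules and taking the best 8: 116 (Arden-1), 115 (Arden-2), 106 (Arden-3), 95 (Arden-4), 87 (Lumen-1), 86 (Lumen-2), 85 (Lumen-3), 80 (Hale-1)
First bid not allocated: $69.
Allocation: Arden 4, Hale 1, Lumen 3. Every unit priced at $69.
Revenue = 8 × 69 = $552.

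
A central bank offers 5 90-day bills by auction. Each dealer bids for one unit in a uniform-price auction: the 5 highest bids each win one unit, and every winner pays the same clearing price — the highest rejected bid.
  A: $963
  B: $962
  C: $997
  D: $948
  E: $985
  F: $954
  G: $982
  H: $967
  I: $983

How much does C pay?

Ordering the bids: 997 (C), 985 (E), 983 (I), 982 (G), 967 (H), 963 (A), 962 (B), …
Top 5: C, E, I, G, H.
First losing bid is A's $963, which sets the uniform price.
C wins → pays $963.

C pays $963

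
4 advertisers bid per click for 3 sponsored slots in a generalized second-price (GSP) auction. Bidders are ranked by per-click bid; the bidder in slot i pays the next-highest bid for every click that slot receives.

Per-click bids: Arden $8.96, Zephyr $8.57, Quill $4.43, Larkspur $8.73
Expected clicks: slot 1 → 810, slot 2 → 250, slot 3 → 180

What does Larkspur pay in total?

Larkspur pays $2142.50

Per-click bids in order: $8.96 (Arden) > $8.73 (Larkspur) > $8.57 (Zephyr) > $4.43 (Quill)
Larkspur holds slot 2 → pays next bid $8.57 × 250 clicks = $2142.50.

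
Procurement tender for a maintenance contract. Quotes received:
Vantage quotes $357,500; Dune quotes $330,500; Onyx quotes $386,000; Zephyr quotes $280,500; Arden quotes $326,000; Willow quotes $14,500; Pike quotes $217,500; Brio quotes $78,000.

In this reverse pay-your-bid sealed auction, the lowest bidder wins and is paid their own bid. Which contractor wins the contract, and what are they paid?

Willow is paid $14,500

Sorting bids: 14,500 (Willow) < 78,000 (Brio) < 217,500 (Pike) < 280,500 (Zephyr) < 326,000 (Arden) < 330,500 (Dune) < …
Willow has the lowest bid and is paid exactly that: $14,500.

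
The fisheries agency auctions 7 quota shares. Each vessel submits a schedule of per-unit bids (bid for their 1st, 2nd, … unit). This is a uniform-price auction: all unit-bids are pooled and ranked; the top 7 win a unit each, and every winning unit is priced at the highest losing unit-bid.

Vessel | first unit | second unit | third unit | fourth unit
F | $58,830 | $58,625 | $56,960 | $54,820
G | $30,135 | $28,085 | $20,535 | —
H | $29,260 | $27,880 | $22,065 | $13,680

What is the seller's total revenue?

Total revenue: $195,160

Merging the schedules and taking the best 7: 58,830 (F-1), 58,625 (F-2), 56,960 (F-3), 54,820 (F-4), 30,135 (G-1), 29,260 (H-1), 28,085 (G-2)
First bid not allocated: $27,880.
Allocation: F 4, G 2, H 1. Every unit priced at $27,880.
Revenue = 7 × 27,880 = $195,160.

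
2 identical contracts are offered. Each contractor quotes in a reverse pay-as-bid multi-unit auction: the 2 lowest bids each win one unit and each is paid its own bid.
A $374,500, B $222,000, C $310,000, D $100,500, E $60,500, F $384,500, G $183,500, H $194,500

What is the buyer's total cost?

Total cost: $161,000

Bids ranked low→high: 60,500 (E), 100,500 (D), 183,500 (G), 194,500 (H), …
Lowest 2: E, D.
Total cost = 60,500 + 100,500 = $161,000.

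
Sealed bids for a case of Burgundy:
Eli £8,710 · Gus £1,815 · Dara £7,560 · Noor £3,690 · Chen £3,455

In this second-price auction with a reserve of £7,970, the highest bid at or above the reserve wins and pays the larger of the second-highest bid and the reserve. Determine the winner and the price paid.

Eli pays £7,970

Bids ranked: 8,710 (Eli) > 7,560 (Dara) > 3,690 (Noor) > 3,455 (Chen) > 1,815 (Gus)
Highest eligible bid: Eli at £8,710.
max(second-highest £7,560, reserve £7,970) = £7,970.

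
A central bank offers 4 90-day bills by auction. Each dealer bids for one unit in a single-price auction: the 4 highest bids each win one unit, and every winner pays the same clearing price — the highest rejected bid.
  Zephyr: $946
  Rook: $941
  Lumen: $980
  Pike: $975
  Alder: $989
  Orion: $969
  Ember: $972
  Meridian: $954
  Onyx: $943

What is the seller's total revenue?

Total revenue: $3,876

Ordering the bids: 989 (Alder), 980 (Lumen), 975 (Pike), 972 (Ember), 969 (Orion), 954 (Meridian), …
The 4 highest are Alder, Lumen, Pike, Ember.
Highest unsuccessful bid: $969 → clearing price.
Total revenue = 4 × $969 = $3,876.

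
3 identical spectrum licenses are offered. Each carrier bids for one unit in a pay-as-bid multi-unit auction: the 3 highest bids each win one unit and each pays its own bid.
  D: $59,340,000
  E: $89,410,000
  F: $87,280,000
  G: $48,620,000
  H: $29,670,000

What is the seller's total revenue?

Total revenue: $236,030,000

Bids ranked high→low: 89,410,000 (E), 87,280,000 (F), 59,340,000 (D), 48,620,000 (G), 29,670,000 (H)
Winners (3 units): E, F, D.
Total revenue = 89,410,000 + 87,280,000 + 59,340,000 = $236,030,000.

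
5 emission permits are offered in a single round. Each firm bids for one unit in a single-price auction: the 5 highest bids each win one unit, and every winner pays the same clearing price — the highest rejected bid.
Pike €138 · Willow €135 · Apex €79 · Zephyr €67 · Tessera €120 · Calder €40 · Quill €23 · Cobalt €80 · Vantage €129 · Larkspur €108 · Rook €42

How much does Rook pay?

Ordering the bids: 138 (Pike), 135 (Willow), 129 (Vantage), 120 (Tessera), 108 (Larkspur), 80 (Cobalt), 79 (Apex), …
Winners (5 units): Pike, Willow, Vantage, Tessera, Larkspur.
Clearing price = highest rejected bid = €80.
Rook does not win → pays €0.

Rook pays €0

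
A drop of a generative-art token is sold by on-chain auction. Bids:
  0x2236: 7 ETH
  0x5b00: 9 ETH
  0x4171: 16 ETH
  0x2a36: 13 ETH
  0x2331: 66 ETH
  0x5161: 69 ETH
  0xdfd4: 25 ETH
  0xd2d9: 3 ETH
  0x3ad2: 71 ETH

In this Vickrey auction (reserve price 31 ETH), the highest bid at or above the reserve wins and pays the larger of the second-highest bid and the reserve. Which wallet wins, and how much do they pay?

Bids in order: 71 (0x3ad2) > 69 (0x5161) > 66 (0x2331) > 25 (0xdfd4) > 16 (0x4171) > 13 (0x2a36) > …
0x3ad2 has the top bid at or above the reserve (71 ETH).
Second-highest bid 69 ETH exceeds the reserve 31 ETH → payment 69 ETH.

0x3ad2 pays 69 ETH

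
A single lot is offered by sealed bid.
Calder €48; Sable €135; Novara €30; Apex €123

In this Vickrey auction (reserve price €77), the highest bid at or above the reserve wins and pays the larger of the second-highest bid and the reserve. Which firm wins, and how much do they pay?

Sable pays €123

Bids in order: 135 (Sable) > 123 (Apex) > 48 (Calder) > 30 (Novara)
Highest eligible bid: Sable at €135.
max(second-highest €123, reserve €77) = €123; the reserve does not bind.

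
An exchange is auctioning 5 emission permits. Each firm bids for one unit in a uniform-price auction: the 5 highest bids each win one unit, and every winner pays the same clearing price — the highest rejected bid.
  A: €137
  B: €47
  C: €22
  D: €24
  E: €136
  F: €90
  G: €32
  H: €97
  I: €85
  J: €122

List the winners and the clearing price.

A, E, J, H, F; each pays €85

Sorting: 137 (A), 136 (E), 122 (J), 97 (H), 90 (F), 85 (I), 47 (B), …
Winners (5 units): A, E, J, H, F.
Highest unsuccessful bid: €85 → clearing price.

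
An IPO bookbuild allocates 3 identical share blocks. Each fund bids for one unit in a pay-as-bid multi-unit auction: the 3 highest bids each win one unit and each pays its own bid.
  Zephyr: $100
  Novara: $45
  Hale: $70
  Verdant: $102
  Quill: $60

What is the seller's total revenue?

Total revenue: $272

Ordering the bids: 102 (Verdant), 100 (Zephyr), 70 (Hale), 60 (Quill), 45 (Novara)
The 3 highest are Verdant, Zephyr, Hale.
Total revenue = 102 + 100 + 70 = $272.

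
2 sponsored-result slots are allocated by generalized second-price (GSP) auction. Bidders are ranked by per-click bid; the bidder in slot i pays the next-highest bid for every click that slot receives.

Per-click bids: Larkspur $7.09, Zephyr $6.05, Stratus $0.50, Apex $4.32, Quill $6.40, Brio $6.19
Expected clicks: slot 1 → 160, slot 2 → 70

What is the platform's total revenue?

Total revenue: $1457.30

Sorting advertisers: $7.09 (Larkspur) > $6.40 (Quill) > $6.19 (Brio) > …
Slot 1: Larkspur pays $6.40 × 160 = $1024.00
Slot 2: Quill pays $6.19 × 70 = $433.30
Total = $1457.30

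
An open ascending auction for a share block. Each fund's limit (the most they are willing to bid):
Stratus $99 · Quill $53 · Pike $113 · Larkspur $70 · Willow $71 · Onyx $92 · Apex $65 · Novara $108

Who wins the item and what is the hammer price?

Pike wins at $108

Ascending (English) auction: the price rises until one bidder remains; the winner pays the price at which the last rival dropped out.
Limits ranked: 113 (Pike) > 108 (Novara) > 99 (Stratus) > 92 (Onyx) > 71 (Willow) > 70 (Larkspur) > …
Novara is the last rival to drop out, at $108; Pike remains and wins at that price.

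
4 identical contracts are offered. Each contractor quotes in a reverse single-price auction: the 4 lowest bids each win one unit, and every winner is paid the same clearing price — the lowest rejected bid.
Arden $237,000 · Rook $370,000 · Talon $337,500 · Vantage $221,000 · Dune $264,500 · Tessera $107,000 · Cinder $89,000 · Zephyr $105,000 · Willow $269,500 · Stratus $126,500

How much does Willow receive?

Willow is paid $0

Sorting: 89,000 (Cinder), 105,000 (Zephyr), 107,000 (Tessera), 126,500 (Stratus), 221,000 (Vantage), 237,000 (Arden), …
The 4 lowest are Cinder, Zephyr, Tessera, Stratus.
Lowest unsuccessful bid: $221,000 → clearing price.
Willow does not win → is paid $0.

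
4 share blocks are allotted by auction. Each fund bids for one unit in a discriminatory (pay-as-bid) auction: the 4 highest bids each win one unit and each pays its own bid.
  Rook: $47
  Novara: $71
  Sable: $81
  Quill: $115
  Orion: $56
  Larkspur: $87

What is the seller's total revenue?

Total revenue: $354

Sorting: 115 (Quill), 87 (Larkspur), 81 (Sable), 71 (Novara), 56 (Orion), 47 (Rook)
The 4 highest are Quill, Larkspur, Sable, Novara.
Total revenue = 115 + 87 + 81 + 71 = $354.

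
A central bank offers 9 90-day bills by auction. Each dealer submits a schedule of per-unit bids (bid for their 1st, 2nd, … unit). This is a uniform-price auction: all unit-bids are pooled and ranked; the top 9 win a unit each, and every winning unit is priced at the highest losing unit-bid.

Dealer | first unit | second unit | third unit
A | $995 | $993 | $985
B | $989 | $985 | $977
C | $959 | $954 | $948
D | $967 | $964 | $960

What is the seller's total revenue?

Total revenue: $8,631

All unit-bids, highest first — top 9: 995 (A-1), 993 (A-2), 989 (B-1), 985 (A-3), 985 (B-2), 977 (B-3), 967 (D-1), 964 (D-2), 960 (D-3)
The (k+1)-th unit-bid is $959.
Allocation: A 3, B 3, D 3. Every unit priced at $959.
Revenue = 9 × 959 = $8,631.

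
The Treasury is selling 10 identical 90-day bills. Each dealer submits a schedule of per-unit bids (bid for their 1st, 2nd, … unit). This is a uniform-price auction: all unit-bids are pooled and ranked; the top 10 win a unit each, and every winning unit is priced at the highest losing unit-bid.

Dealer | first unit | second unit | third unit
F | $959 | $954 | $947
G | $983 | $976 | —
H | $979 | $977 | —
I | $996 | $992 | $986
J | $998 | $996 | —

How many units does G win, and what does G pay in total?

All unit-bids, highest first — top 10: 998 (J-1), 996 (I-1), 996 (J-2), 992 (I-2), 986 (I-3), 983 (G-1), 979 (H-1), 977 (H-2), 976 (G-2), 959 (F-1)
Highest rejected unit-bid = $954.
G wins 2 unit(s) at $954 each.

G: 2 units, pays $1,908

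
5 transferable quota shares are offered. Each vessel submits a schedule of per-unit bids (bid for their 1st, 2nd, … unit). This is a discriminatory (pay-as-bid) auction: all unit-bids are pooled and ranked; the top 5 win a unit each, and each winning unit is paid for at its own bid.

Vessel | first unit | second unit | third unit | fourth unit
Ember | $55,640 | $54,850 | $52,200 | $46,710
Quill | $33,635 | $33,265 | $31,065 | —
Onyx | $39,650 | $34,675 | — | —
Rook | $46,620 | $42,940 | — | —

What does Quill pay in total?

Merging the schedules and taking the best 5: 55,640 (Ember-1), 54,850 (Ember-2), 52,200 (Ember-3), 46,710 (Ember-4), 46,620 (Rook-1)
Next rejected bid: $42,940 (not a price — pay-as-bid).
Quill wins no units.

Quill pays $0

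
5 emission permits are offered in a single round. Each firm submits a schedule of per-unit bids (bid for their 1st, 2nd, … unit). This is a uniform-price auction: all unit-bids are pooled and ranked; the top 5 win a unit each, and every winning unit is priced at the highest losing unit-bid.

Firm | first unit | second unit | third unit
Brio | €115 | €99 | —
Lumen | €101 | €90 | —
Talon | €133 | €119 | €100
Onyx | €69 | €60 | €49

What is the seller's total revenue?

All unit-bids, highest first — top 5: 133 (Talon-1), 119 (Talon-2), 115 (Brio-1), 101 (Lumen-1), 100 (Talon-3)
Highest rejected unit-bid = €99.
Allocation: Brio 1, Lumen 1, Talon 3. Every unit priced at €99.
Revenue = 5 × 99 = €495.

Total revenue: €495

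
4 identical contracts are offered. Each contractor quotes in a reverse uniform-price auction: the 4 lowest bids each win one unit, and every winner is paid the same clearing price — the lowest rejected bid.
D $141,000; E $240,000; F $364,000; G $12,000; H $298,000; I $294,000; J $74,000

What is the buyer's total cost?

Total cost: $1,176,000

Ordering the bids: 12,000 (G), 74,000 (J), 141,000 (D), 240,000 (E), 294,000 (I), 298,000 (H), …
Winners (4 units): G, J, D, E.
Lowest unsuccessful bid: $294,000 → clearing price.
Total cost = 4 × $294,000 = $1,176,000.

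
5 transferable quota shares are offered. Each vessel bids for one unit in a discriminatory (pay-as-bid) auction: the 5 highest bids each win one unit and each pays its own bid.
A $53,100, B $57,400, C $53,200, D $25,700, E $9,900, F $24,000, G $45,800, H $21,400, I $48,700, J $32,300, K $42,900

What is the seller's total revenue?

Total revenue: $258,200

Sorting: 57,400 (B), 53,200 (C), 53,100 (A), 48,700 (I), 45,800 (G), 42,900 (K), 32,300 (J), …
Top 5: B, C, A, I, G.
Total revenue = 57,400 + 53,200 + 53,100 + 48,700 + 45,800 = $258,200.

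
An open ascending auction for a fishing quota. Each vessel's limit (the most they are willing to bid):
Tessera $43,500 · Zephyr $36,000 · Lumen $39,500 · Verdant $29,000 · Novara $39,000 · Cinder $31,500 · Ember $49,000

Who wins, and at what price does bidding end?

Ember wins at $43,500

Sorting limits: 49,000 (Ember) > 43,500 (Tessera) > 39,500 (Lumen) > 39,000 (Novara) > 36,000 (Zephyr) > 31,500 (Cinder) > …
Bidding ends when Tessera exits at $43,500; Ember takes it.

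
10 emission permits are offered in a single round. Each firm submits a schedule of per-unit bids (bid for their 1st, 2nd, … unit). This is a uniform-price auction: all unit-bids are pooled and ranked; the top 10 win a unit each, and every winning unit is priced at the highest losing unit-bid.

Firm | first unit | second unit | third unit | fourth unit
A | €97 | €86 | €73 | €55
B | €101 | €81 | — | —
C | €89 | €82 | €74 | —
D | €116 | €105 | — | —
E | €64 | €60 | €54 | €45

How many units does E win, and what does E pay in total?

Pooled unit-bids ranked (top 10): 116 (D-1), 105 (D-2), 101 (B-1), 97 (A-1), 89 (C-1), 86 (A-2), 82 (C-2), 81 (B-2), 74 (C-3), 73 (A-3)
The (k+1)-th unit-bid is €64.
E wins 0 unit(s) at €64 each.

E: 0 units, pays €0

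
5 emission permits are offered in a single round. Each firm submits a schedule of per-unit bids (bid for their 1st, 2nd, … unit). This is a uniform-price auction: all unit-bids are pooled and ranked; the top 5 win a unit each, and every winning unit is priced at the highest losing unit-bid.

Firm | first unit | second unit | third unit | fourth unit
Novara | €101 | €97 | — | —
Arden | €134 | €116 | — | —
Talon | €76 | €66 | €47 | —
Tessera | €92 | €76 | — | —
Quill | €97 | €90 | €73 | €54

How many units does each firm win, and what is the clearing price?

Arden 2, Novara 2, Quill 1; clearing price €92

All unit-bids, highest first — top 5: 134 (Arden-1), 116 (Arden-2), 101 (Novara-1), 97 (Novara-2), 97 (Quill-1)
First bid not allocated: €92.
Allocation: Arden 2, Novara 2, Quill 1.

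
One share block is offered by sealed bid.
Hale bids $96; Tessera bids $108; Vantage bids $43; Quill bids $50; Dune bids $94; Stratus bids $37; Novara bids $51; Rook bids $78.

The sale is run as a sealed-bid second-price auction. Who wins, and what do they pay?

Rule: the highest bidder wins and pays the second-highest bid.
Bids in order: 108 (Tessera) > 96 (Hale) > 94 (Dune) > 78 (Rook) > 51 (Novara) > 50 (Quill) > …
Tessera is highest; pays the second-highest bid, $96.

Tessera pays $96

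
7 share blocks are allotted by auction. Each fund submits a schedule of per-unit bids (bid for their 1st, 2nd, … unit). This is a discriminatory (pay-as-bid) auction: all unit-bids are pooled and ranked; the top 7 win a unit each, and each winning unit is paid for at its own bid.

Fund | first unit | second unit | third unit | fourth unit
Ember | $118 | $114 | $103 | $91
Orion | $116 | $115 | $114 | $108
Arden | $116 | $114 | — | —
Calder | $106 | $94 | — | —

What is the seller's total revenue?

Pooled unit-bids ranked (top 7): 118 (Ember-1), 116 (Orion-1), 116 (Arden-1), 115 (Orion-2), 114 (Ember-2), 114 (Orion-3), 114 (Arden-2)
Next rejected bid: $108 (not a price — pay-as-bid).
Each winning unit pays its own bid.
Revenue = 118 + 116 + 116 + 115 + 114 + 114 + 114 = $807.

Total revenue: $807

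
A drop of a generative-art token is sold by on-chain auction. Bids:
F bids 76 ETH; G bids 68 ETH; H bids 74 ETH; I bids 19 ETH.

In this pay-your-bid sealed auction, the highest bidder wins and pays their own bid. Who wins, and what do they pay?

Bids in order: 76 (F) > 74 (H) > 68 (G) > 19 (I)
F has the highest bid and pays exactly that: 76 ETH.

F pays 76 ETH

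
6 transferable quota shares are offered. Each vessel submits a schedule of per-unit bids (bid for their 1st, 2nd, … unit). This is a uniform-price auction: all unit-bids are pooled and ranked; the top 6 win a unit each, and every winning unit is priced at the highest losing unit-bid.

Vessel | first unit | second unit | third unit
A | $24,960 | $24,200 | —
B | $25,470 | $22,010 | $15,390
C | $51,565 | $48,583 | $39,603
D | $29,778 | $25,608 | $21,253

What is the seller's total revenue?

Total revenue: $149,760

Pooled unit-bids ranked (top 6): 51,565 (C-1), 48,583 (C-2), 39,603 (C-3), 29,778 (D-1), 25,608 (D-2), 25,470 (B-1)
The (k+1)-th unit-bid is $24,960.
Allocation: B 1, C 3, D 2. Every unit priced at $24,960.
Revenue = 6 × 24,960 = $149,760.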